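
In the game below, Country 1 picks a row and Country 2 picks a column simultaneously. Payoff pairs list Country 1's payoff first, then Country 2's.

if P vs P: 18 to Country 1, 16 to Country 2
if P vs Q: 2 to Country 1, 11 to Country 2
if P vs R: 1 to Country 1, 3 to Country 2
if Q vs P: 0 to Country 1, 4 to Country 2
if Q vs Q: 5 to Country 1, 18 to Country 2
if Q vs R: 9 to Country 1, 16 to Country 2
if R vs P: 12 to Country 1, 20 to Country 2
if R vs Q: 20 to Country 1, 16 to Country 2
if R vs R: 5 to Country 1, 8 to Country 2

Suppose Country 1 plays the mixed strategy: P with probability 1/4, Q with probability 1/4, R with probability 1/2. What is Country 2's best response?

Q

Compute Country 2's expected payoff from each pure strategy against the given mix.
P: (1/4)·16 + (1/4)·4 + (1/2)·20 = 15
Q: (1/4)·11 + (1/4)·18 + (1/2)·16 = 61/4
R: (1/4)·3 + (1/4)·16 + (1/2)·8 = 35/4
Highest expected payoff is 61/4, from Q.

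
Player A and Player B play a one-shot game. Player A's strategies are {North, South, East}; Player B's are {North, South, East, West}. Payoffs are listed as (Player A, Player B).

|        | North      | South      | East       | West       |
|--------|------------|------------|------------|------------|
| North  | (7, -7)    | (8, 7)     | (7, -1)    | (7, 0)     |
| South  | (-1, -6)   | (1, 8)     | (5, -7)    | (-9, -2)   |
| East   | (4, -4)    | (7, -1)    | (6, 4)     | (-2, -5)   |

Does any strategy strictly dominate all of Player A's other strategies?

North

Check whether one of Player A's strategies beats all alternatives regardless of what the opponent does.
North strictly dominates: vs North: 7 > each of {-1, 4}; vs South: 8 > each of {1, 7}; vs East: 7 > each of {5, 6}; vs West: 7 > each of {-9, -2}.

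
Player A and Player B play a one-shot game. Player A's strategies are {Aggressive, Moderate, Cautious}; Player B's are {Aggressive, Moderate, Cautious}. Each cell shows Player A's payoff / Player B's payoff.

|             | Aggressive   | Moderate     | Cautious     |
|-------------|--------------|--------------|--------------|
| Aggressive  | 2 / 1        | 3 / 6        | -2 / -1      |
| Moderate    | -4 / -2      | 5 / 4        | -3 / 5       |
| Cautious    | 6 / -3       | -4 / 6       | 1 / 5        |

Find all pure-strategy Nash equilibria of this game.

There is no pure-strategy Nash equilibrium

A profile is a Nash equilibrium when each player is best-responding to the other.
Player A's best responses — vs Aggressive: Cautious (payoff 6); vs Moderate: Moderate (payoff 5); vs Cautious: Cautious (payoff 1).
Player B's best responses — vs Aggressive: Moderate (payoff 6); vs Moderate: Cautious (payoff 5); vs Cautious: Moderate (payoff 6).
No cell has both players best-responding. For instance, Player A's best reply to Cautious is Cautious, but against Cautious Player B prefers Moderate over Cautious.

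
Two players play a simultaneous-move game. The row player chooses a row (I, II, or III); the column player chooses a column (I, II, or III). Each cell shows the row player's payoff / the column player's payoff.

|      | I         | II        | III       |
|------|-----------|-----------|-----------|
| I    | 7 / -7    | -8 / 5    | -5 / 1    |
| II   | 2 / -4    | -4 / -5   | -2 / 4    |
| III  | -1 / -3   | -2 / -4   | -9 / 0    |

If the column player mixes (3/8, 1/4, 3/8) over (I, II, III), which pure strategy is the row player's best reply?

The row player's best reply maximizes expected payoff against the mix.
I: (3/8)·7 + (1/4)·(-8) + (3/8)·(-5) = -5/4
II: (3/8)·2 + (1/4)·(-4) + (3/8)·(-2) = -1
III: (3/8)·(-1) + (1/4)·(-2) + (3/8)·(-9) = -17/4
Highest expected payoff is -1, from II.

II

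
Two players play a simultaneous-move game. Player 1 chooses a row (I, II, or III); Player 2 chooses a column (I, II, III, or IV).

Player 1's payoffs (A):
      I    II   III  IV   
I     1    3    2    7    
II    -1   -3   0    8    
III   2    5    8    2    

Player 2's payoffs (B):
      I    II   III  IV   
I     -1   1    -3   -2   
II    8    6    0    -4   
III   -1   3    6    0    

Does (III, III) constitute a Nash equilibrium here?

Yes

Holding Player 2 at III: Player 1 gets 8 from III, versus 2 from I, 0 from II. No profitable deviation for Player 1.
Holding Player 1 at III: Player 2 gets 6 from III, versus -1 from I, 3 from II, 0 from IV. No profitable deviation for Player 2 either.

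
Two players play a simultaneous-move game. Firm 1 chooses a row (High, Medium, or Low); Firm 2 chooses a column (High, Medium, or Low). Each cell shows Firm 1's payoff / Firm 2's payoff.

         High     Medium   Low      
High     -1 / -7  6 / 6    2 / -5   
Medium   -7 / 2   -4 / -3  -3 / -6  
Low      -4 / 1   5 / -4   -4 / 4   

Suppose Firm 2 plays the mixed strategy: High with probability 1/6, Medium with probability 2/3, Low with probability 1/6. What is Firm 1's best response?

Firm 1's best reply maximizes expected payoff against the mix.
High: (1/6)·(-1) + (2/3)·6 + (1/6)·2 = 25/6
Medium: (1/6)·(-7) + (2/3)·(-4) + (1/6)·(-3) = -13/3
Low: (1/6)·(-4) + (2/3)·5 + (1/6)·(-4) = 2
Highest expected payoff is 25/6, from High.

High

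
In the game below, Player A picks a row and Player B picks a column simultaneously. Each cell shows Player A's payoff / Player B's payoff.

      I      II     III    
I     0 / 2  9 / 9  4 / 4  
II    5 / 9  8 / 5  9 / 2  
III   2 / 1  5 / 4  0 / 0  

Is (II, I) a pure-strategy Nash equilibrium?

Yes

Holding Player B at I: Player A gets 5 from II, versus 0 from I, 2 from III. No profitable deviation for Player A.
Holding Player A at II: Player B gets 9 from I, versus 5 from II, 2 from III. No profitable deviation for Player B either.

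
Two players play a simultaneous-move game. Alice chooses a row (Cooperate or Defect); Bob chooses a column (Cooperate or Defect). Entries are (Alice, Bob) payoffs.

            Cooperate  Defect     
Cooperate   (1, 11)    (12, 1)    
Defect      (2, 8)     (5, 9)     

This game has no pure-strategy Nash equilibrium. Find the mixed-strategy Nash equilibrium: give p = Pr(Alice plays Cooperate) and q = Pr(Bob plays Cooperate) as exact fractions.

Each player's mixing probability is pinned down by making the *other* player indifferent.
Bob indifferent between Cooperate and Defect: p·11 + (1−p)·8 = p·1 + (1−p)·9 ⟹ 8 + 3p = 9 + (-8)p ⟹ p = 1/11.
Alice indifferent between Cooperate and Defect: q·1 + (1−q)·12 = q·2 + (1−q)·5 ⟹ 12 + (-11)q = 5 + (-3)q ⟹ q = 7/8.

p = 1/11, q = 7/8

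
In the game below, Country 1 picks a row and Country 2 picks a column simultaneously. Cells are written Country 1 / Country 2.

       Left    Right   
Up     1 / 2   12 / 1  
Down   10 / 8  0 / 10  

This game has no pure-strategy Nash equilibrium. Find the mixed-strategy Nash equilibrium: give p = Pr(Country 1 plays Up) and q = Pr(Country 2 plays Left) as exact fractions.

p = 2/3, q = 4/7

Each player's mixing probability is pinned down by making the *other* player indifferent.
Country 2 indifferent between Left and Right: p·2 + (1−p)·8 = p·1 + (1−p)·10 ⟹ 8 + (-6)p = 10 + (-9)p ⟹ p = 2/3.
Country 1 indifferent between Up and Down: q·1 + (1−q)·12 = q·10 + (1−q)·0 ⟹ 12 + (-11)q = 0 + 10q ⟹ q = 4/7.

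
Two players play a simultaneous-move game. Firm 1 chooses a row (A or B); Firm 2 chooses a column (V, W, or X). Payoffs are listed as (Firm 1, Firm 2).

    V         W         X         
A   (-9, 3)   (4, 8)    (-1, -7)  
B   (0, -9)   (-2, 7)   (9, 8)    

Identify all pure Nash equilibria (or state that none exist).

(A, W) and (B, X)

Check mutual best responses: a cell is a NE iff neither player can gain by unilaterally deviating.
Firm 1's best responses — vs V: B (payoff 0); vs W: A (payoff 4); vs X: B (payoff 9).
Firm 2's best responses — vs A: W (payoff 8); vs B: X (payoff 8).
Mutual best responses occur at (A, W) and (B, X); at each, neither player gains by switching.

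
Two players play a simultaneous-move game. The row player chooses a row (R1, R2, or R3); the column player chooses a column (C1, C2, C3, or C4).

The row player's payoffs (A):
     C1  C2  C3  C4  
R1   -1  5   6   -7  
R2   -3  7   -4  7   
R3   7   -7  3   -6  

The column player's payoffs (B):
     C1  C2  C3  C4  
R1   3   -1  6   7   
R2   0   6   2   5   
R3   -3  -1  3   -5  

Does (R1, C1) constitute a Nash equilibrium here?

Holding the column player at C1: the row player gets -1 from R1 but could get 7 by switching to R3. The row player has a profitable deviation.

No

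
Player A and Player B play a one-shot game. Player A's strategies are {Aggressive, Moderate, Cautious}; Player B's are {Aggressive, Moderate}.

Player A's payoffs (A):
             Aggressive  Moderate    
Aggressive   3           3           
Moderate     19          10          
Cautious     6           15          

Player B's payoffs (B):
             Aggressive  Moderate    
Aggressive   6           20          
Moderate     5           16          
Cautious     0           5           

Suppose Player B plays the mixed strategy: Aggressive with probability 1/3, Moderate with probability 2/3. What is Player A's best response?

Player A's best reply maximizes expected payoff against the mix.
Aggressive: (1/3)·3 + (2/3)·3 = 3
Moderate: (1/3)·19 + (2/3)·10 = 13
Cautious: (1/3)·6 + (2/3)·15 = 12
Highest expected payoff is 13, from Moderate.

Moderate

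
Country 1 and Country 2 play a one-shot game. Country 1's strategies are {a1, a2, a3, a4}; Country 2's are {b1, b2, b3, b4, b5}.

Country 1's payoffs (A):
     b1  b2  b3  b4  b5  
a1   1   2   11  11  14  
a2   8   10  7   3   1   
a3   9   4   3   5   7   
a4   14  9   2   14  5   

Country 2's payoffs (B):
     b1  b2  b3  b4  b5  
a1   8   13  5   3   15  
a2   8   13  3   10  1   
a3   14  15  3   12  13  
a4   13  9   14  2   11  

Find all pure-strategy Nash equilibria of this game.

Check mutual best responses: a cell is a NE iff neither player can gain by unilaterally deviating.
Country 1's best responses — vs b1: a4 (payoff 14); vs b2: a2 (payoff 10); vs b3: a1 (payoff 11); vs b4: a4 (payoff 14); vs b5: a1 (payoff 14).
Country 2's best responses — vs a1: b5 (payoff 15); vs a2: b2 (payoff 13); vs a3: b2 (payoff 15); vs a4: b3 (payoff 14).
Mutual best responses occur at (a1, b5) and (a2, b2); at each, neither player gains by switching.

(a1, b5) and (a2, b2)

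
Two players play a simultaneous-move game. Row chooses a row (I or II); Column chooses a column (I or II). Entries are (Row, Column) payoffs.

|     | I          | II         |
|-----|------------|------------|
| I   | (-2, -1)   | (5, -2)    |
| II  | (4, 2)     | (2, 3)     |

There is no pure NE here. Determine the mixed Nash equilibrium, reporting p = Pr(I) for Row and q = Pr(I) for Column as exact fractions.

p = 1/2, q = 1/3

Each player's mixing probability is pinned down by making the *other* player indifferent.
Column indifferent between I and II: p·(-1) + (1−p)·2 = p·(-2) + (1−p)·3 ⟹ 2 + (-3)p = 3 + (-5)p ⟹ p = 1/2.
Row indifferent between I and II: q·(-2) + (1−q)·5 = q·4 + (1−q)·2 ⟹ 5 + (-7)q = 2 + 2q ⟹ q = 1/3.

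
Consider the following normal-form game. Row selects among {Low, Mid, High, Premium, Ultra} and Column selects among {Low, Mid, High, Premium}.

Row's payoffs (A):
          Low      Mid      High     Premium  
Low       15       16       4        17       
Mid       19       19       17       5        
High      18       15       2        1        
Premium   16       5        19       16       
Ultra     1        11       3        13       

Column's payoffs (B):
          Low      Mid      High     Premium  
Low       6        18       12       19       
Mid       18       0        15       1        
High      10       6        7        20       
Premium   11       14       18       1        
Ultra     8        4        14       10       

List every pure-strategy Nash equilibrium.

(Low, Premium), (Mid, Low), and (Premium, High)

Find each player's best response to every opponent strategy; NE are the intersections.
Row's best responses — vs Low: Mid (payoff 19); vs Mid: Mid (payoff 19); vs High: Premium (payoff 19); vs Premium: Low (payoff 17).
Column's best responses — vs Low: Premium (payoff 19); vs Mid: Low (payoff 18); vs High: Premium (payoff 20); vs Premium: High (payoff 18); vs Ultra: High (payoff 14).
Mutual best responses occur at (Low, Premium), (Mid, Low), and (Premium, High); at each, neither player gains by switching.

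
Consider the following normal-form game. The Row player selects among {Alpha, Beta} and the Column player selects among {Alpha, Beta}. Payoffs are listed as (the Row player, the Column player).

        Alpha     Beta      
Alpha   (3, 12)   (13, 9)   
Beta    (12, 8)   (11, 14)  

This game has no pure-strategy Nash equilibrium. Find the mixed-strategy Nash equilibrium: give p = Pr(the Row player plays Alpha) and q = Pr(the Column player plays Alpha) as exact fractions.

p = 2/3, q = 2/11

In a mixed NE each player is indifferent between their pure strategies, so the opponent's mix sets the indifference.
The Column player indifferent between Alpha and Beta: p·12 + (1−p)·8 = p·9 + (1−p)·14 ⟹ 8 + 4p = 14 + (-5)p ⟹ p = 2/3.
The Row player indifferent between Alpha and Beta: q·3 + (1−q)·13 = q·12 + (1−q)·11 ⟹ 13 + (-10)q = 11 + 1q ⟹ q = 2/11.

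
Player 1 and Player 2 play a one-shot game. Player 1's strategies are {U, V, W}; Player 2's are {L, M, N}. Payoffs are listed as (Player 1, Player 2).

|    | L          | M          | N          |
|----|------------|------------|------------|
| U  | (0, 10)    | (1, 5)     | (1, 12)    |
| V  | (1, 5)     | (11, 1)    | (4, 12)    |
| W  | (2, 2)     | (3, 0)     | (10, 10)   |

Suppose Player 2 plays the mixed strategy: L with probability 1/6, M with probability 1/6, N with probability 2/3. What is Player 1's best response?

W

Player 1's best reply maximizes expected payoff against the mix.
U: (1/6)·0 + (1/6)·1 + (2/3)·1 = 5/6
V: (1/6)·1 + (1/6)·11 + (2/3)·4 = 14/3
W: (1/6)·2 + (1/6)·3 + (2/3)·10 = 15/2
Highest expected payoff is 15/2, from W.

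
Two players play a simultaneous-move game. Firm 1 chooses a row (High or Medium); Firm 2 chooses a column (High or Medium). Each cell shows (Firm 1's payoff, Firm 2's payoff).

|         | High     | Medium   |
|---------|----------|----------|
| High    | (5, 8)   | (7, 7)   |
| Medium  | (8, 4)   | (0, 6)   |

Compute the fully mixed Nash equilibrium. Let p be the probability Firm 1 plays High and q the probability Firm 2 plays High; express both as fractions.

In a mixed NE each player is indifferent between their pure strategies, so the opponent's mix sets the indifference.
Firm 2 indifferent between High and Medium: p·8 + (1−p)·4 = p·7 + (1−p)·6 ⟹ 4 + 4p = 6 + 1p ⟹ p = 2/3.
Firm 1 indifferent between High and Medium: q·5 + (1−q)·7 = q·8 + (1−q)·0 ⟹ 7 + (-2)q = 0 + 8q ⟹ q = 7/10.

p = 2/3, q = 7/10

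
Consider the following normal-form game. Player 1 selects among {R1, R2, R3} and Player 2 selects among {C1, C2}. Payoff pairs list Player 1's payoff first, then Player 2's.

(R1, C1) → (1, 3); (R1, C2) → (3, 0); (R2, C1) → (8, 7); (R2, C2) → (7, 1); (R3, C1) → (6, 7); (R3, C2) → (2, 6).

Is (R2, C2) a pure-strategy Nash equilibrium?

Holding Player 2 at C2: Player 1 gets 7 from R2, versus 3 from R1, 2 from R3. No profitable deviation for Player 1.
Holding Player 1 at R2: Player 2 gets 1 from C2 but could get 7 by switching to C1. Player 2 has a profitable deviation.

No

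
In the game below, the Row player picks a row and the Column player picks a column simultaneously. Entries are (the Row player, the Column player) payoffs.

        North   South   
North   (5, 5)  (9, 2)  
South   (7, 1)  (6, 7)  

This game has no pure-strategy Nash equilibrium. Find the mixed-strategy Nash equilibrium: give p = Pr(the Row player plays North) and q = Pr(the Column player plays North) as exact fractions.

In a mixed NE each player is indifferent between their pure strategies, so the opponent's mix sets the indifference.
The Column player indifferent between North and South: p·5 + (1−p)·1 = p·2 + (1−p)·7 ⟹ 1 + 4p = 7 + (-5)p ⟹ p = 2/3.
The Row player indifferent between North and South: q·5 + (1−q)·9 = q·7 + (1−q)·6 ⟹ 9 + (-4)q = 6 + 1q ⟹ q = 3/5.

p = 2/3, q = 3/5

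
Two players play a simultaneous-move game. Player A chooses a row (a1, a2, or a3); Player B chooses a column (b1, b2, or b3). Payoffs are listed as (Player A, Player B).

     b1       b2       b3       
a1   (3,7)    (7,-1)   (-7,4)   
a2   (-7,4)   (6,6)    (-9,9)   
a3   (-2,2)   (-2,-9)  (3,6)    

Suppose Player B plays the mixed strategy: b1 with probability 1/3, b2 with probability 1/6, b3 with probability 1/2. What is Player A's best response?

a3

Player A's best reply maximizes expected payoff against the mix.
a1: (1/3)·3 + (1/6)·7 + (1/2)·(-7) = -4/3
a2: (1/3)·(-7) + (1/6)·6 + (1/2)·(-9) = -35/6
a3: (1/3)·(-2) + (1/6)·(-2) + (1/2)·3 = 1/2
Highest expected payoff is 1/2, from a3.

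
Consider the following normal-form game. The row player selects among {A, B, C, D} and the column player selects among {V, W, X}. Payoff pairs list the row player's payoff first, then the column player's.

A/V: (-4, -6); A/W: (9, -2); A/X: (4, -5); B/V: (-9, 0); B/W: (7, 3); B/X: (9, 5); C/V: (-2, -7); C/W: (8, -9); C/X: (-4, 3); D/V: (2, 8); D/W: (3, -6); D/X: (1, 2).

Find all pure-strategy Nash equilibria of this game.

Check mutual best responses: a cell is a NE iff neither player can gain by unilaterally deviating.
The row player's best responses — vs V: D (payoff 2); vs W: A (payoff 9); vs X: B (payoff 9).
The column player's best responses — vs A: W (payoff -2); vs B: X (payoff 5); vs C: X (payoff 3); vs D: V (payoff 8).
Mutual best responses occur at (A, W), (B, X), and (D, V); at each, neither player gains by switching.

(A, W), (B, X), and (D, V)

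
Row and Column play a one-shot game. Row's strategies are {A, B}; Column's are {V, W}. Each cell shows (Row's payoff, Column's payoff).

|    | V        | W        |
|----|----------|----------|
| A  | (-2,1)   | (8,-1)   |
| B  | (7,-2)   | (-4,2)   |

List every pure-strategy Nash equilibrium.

A profile is a Nash equilibrium when each player is best-responding to the other.
Row's best responses — vs V: B (payoff 7); vs W: A (payoff 8).
Column's best responses — vs A: V (payoff 1); vs B: W (payoff 2).
No cell has both players best-responding. For instance, Row's best reply to V is B, but against B Column prefers W over V.

There is no pure-strategy Nash equilibrium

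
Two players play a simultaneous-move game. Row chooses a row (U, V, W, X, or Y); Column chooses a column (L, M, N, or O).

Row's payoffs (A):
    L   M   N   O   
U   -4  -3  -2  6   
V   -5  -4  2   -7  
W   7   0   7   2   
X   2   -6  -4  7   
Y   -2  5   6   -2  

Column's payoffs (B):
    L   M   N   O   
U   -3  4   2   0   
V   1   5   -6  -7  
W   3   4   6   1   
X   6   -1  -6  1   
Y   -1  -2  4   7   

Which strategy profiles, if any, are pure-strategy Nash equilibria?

A profile is a Nash equilibrium when each player is best-responding to the other.
Row's best responses — vs L: W (payoff 7); vs M: Y (payoff 5); vs N: W (payoff 7); vs O: X (payoff 7).
Column's best responses — vs U: M (payoff 4); vs V: M (payoff 5); vs W: N (payoff 6); vs X: L (payoff 6); vs Y: O (payoff 7).
The only mutual best response is (W, N); neither player gains by switching there.

(W, N)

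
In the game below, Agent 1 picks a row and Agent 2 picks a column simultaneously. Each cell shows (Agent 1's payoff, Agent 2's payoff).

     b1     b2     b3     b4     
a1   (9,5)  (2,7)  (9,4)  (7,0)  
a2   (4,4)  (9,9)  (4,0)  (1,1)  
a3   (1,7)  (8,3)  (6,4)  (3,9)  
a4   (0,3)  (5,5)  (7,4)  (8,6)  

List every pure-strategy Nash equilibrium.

(a2, b2) and (a4, b4)

A profile is a Nash equilibrium when each player is best-responding to the other.
Agent 1's best responses — vs b1: a1 (payoff 9); vs b2: a2 (payoff 9); vs b3: a1 (payoff 9); vs b4: a4 (payoff 8).
Agent 2's best responses — vs a1: b2 (payoff 7); vs a2: b2 (payoff 9); vs a3: b4 (payoff 9); vs a4: b4 (payoff 6).
Mutual best responses occur at (a2, b2) and (a4, b4); at each, neither player gains by switching.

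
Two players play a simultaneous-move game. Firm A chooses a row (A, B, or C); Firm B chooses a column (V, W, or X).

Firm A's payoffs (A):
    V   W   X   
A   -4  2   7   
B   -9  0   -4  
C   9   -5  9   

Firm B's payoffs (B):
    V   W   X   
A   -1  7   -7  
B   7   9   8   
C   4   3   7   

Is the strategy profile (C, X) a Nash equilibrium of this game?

Holding Firm B at X: Firm A gets 9 from C, versus 7 from A, -4 from B. No profitable deviation for Firm A.
Holding Firm A at C: Firm B gets 7 from X, versus 4 from V, 3 from W. No profitable deviation for Firm B either.

Yes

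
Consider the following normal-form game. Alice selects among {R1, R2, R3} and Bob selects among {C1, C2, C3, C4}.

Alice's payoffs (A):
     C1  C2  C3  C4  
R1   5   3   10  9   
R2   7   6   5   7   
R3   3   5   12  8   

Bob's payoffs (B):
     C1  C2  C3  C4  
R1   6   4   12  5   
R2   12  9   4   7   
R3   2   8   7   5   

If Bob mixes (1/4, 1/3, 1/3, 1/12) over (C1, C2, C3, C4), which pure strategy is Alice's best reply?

Compute Alice's expected payoff from each pure strategy against the given mix.
R1: (1/4)·5 + (1/3)·3 + (1/3)·10 + (1/12)·9 = 19/3
R2: (1/4)·7 + (1/3)·6 + (1/3)·5 + (1/12)·7 = 6
R3: (1/4)·3 + (1/3)·5 + (1/3)·12 + (1/12)·8 = 85/12
Highest expected payoff is 85/12, from R3.

R3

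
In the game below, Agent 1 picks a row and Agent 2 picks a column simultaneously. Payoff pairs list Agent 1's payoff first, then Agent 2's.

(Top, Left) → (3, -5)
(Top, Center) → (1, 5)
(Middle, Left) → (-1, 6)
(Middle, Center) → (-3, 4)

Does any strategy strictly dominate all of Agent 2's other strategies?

None

A strategy is strictly dominant if it gives Agent 2 a strictly higher payoff than every other strategy, against every choice by the opponent.
Left is not dominant: against Top, Center gives 5 > -5.
Center is not dominant: against Middle, Left gives 6 > 4.
No single strategy is best against every opponent action.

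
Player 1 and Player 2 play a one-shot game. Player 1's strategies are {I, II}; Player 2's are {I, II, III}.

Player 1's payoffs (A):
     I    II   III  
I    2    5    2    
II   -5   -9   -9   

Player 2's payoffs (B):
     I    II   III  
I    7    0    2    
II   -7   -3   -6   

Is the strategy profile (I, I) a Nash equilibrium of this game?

Yes

Holding Player 2 at I: Player 1 gets 2 from I, versus -5 from II. No profitable deviation for Player 1.
Holding Player 1 at I: Player 2 gets 7 from I, versus 0 from II, 2 from III. No profitable deviation for Player 2 either.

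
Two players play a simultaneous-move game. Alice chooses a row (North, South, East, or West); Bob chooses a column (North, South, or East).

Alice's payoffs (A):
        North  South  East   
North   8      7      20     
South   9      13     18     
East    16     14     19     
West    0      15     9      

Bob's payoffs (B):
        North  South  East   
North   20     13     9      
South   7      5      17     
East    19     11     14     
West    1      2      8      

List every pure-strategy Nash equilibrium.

(East, North)

Check mutual best responses: a cell is a NE iff neither player can gain by unilaterally deviating.
Alice's best responses — vs North: East (payoff 16); vs South: West (payoff 15); vs East: North (payoff 20).
Bob's best responses — vs North: North (payoff 20); vs South: East (payoff 17); vs East: North (payoff 19); vs West: East (payoff 8).
The only mutual best response is (East, North); neither player gains by switching there.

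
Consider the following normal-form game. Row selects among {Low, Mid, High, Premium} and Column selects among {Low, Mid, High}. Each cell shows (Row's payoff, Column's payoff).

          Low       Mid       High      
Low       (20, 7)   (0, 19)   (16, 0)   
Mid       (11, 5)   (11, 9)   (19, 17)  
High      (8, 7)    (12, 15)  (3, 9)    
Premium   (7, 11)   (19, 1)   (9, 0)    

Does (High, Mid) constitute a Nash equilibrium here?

Holding Column at Mid: Row gets 12 from High but could get 19 by switching to Premium. Row has a profitable deviation.

No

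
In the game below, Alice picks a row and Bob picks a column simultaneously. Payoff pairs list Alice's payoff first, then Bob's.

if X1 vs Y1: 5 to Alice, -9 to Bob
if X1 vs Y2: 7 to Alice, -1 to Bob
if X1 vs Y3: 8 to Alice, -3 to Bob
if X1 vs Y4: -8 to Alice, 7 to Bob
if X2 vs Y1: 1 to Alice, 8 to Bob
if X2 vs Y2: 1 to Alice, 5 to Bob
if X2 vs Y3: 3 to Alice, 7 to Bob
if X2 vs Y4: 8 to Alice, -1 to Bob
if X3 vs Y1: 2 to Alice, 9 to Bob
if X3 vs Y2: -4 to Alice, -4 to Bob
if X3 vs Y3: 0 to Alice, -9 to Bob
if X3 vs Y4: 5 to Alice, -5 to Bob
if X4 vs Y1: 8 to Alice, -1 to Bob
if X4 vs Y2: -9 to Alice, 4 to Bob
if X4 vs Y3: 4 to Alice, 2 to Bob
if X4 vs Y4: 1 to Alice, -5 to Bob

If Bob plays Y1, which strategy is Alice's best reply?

With Bob fixed at Y1, Alice's payoffs are: X1 → 5, X2 → 1, X3 → 2, X4 → 8.
The maximum is 8, achieved by X4.

X4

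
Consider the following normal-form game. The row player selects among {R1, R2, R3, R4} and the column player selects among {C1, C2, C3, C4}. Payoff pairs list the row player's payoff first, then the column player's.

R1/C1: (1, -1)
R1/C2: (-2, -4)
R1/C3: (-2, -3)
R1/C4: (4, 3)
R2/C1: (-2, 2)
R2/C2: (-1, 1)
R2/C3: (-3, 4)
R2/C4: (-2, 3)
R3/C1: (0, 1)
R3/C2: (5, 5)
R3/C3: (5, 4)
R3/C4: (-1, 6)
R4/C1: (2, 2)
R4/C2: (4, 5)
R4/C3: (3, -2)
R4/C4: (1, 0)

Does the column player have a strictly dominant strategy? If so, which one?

A strategy is strictly dominant if it gives the column player a strictly higher payoff than every other strategy, against every choice by the opponent.
C1 is not dominant: against R1, C4 gives 3 > -1.
C2 is not dominant: against R1, C1 gives -1 > -4.
C3 is not dominant: against R1, C1 gives -1 > -3.
C4 is not dominant: against R2, C3 gives 4 > 3.
No single strategy is best against every opponent action.

None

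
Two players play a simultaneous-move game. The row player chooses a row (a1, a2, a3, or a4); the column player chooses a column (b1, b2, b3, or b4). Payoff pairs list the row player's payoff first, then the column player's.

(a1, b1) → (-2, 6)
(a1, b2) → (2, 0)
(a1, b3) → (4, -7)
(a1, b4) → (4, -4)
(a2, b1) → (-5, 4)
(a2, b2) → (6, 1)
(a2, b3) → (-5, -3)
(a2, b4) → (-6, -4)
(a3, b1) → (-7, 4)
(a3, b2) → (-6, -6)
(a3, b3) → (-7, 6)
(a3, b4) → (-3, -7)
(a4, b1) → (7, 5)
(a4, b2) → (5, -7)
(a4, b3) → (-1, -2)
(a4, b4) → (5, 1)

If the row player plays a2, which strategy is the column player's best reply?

With the row player fixed at a2, the column player's payoffs are: b1 → 4, b2 → 1, b3 → -3, b4 → -4.
The maximum is 4, achieved by b1.

b1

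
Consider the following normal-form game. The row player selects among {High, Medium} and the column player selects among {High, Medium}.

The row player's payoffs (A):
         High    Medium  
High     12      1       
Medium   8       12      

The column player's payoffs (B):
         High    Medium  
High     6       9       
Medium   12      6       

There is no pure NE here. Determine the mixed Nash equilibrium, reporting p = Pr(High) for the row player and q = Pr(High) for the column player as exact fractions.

Each player's mixing probability is pinned down by making the *other* player indifferent.
The column player indifferent between High and Medium: p·6 + (1−p)·12 = p·9 + (1−p)·6 ⟹ 12 + (-6)p = 6 + 3p ⟹ p = 2/3.
The row player indifferent between High and Medium: q·12 + (1−q)·1 = q·8 + (1−q)·12 ⟹ 1 + 11q = 12 + (-4)q ⟹ q = 11/15.

p = 2/3, q = 11/15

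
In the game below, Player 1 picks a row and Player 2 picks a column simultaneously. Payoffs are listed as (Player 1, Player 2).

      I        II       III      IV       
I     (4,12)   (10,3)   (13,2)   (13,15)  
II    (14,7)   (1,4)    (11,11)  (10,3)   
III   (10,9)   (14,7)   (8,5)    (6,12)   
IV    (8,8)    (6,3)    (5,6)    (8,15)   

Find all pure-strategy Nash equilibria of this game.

Find each player's best response to every opponent strategy; NE are the intersections.
Player 1's best responses — vs I: II (payoff 14); vs II: III (payoff 14); vs III: I (payoff 13); vs IV: I (payoff 13).
Player 2's best responses — vs I: IV (payoff 15); vs II: III (payoff 11); vs III: IV (payoff 12); vs IV: IV (payoff 15).
The only mutual best response is (I, IV); neither player gains by switching there.

(I, IV)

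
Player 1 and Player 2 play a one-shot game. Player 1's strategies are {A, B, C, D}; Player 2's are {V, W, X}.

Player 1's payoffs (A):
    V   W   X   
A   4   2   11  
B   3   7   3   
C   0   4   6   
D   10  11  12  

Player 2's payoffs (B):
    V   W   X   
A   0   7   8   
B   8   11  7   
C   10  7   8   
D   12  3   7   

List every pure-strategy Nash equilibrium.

(D, V)

A profile is a Nash equilibrium when each player is best-responding to the other.
Player 1's best responses — vs V: D (payoff 10); vs W: D (payoff 11); vs X: D (payoff 12).
Player 2's best responses — vs A: X (payoff 8); vs B: W (payoff 11); vs C: V (payoff 10); vs D: V (payoff 12).
The only mutual best response is (D, V); neither player gains by switching there.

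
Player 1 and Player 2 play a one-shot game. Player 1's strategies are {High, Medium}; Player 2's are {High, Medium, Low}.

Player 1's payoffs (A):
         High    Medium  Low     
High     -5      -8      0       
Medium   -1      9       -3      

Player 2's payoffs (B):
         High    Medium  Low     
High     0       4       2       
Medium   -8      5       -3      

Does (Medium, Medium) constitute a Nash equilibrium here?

Holding Player 2 at Medium: Player 1 gets 9 from Medium, versus -8 from High. No profitable deviation for Player 1.
Holding Player 1 at Medium: Player 2 gets 5 from Medium, versus -8 from High, -3 from Low. No profitable deviation for Player 2 either.

Yes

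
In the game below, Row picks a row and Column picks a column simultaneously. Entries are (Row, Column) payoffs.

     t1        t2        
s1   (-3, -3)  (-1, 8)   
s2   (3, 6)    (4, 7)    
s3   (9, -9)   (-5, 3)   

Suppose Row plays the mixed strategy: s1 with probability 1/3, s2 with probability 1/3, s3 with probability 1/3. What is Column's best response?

t2

Compute Column's expected payoff from each pure strategy against the given mix.
t1: (1/3)·(-3) + (1/3)·6 + (1/3)·(-9) = -2
t2: (1/3)·8 + (1/3)·7 + (1/3)·3 = 6
Highest expected payoff is 6, from t2.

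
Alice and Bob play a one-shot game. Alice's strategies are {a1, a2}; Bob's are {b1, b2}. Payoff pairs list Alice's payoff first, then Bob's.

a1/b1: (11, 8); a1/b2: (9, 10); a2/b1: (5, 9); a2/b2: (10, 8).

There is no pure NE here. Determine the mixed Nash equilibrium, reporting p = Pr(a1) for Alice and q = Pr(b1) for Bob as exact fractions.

p = 1/3, q = 1/7

In a mixed NE each player is indifferent between their pure strategies, so the opponent's mix sets the indifference.
Bob indifferent between b1 and b2: p·8 + (1−p)·9 = p·10 + (1−p)·8 ⟹ 9 + (-1)p = 8 + 2p ⟹ p = 1/3.
Alice indifferent between a1 and a2: q·11 + (1−q)·9 = q·5 + (1−q)·10 ⟹ 9 + 2q = 10 + (-5)q ⟹ q = 1/7.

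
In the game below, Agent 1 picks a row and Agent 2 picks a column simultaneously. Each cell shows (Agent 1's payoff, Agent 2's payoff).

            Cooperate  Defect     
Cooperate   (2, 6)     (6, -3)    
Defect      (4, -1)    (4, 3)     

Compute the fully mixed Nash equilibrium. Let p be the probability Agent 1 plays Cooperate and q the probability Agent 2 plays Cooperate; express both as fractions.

Each player's mixing probability is pinned down by making the *other* player indifferent.
Agent 2 indifferent between Cooperate and Defect: p·6 + (1−p)·(-1) = p·(-3) + (1−p)·3 ⟹ (-1) + 7p = 3 + (-6)p ⟹ p = 4/13.
Agent 1 indifferent between Cooperate and Defect: q·2 + (1−q)·6 = q·4 + (1−q)·4 ⟹ 6 + (-4)q = 4 + 0q ⟹ q = 1/2.

p = 4/13, q = 1/2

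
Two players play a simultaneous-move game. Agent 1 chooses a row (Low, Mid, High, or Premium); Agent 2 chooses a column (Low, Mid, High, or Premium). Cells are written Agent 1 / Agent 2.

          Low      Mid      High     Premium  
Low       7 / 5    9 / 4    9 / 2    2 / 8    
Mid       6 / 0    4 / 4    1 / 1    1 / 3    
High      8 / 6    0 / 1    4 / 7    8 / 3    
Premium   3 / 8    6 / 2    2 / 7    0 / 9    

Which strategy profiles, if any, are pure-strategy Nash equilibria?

None

Find each player's best response to every opponent strategy; NE are the intersections.
Agent 1's best responses — vs Low: High (payoff 8); vs Mid: Low (payoff 9); vs High: Low (payoff 9); vs Premium: High (payoff 8).
Agent 2's best responses — vs Low: Premium (payoff 8); vs Mid: Mid (payoff 4); vs High: High (payoff 7); vs Premium: Premium (payoff 9).
No cell has both players best-responding. For instance, Agent 1's best reply to Mid is Low, but against Low Agent 2 prefers Premium over Mid.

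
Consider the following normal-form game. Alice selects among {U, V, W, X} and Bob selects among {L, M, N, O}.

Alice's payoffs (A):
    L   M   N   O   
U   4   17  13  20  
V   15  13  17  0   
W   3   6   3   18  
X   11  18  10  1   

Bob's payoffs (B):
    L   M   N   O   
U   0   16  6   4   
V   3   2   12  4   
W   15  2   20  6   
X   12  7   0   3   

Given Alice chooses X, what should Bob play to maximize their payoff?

L

With Alice fixed at X, Bob's payoffs are: L → 12, M → 7, N → 0, O → 3.
The maximum is 12, achieved by L.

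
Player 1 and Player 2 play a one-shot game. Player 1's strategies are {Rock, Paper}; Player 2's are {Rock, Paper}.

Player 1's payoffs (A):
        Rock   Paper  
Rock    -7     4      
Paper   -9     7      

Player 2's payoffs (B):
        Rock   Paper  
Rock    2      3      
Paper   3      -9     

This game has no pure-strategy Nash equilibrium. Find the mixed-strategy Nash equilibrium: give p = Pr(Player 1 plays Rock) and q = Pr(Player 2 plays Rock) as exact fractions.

p = 12/13, q = 3/5

Each player's mixing probability is pinned down by making the *other* player indifferent.
Player 2 indifferent between Rock and Paper: p·2 + (1−p)·3 = p·3 + (1−p)·(-9) ⟹ 3 + (-1)p = (-9) + 12p ⟹ p = 12/13.
Player 1 indifferent between Rock and Paper: q·(-7) + (1−q)·4 = q·(-9) + (1−q)·7 ⟹ 4 + (-11)q = 7 + (-16)q ⟹ q = 3/5.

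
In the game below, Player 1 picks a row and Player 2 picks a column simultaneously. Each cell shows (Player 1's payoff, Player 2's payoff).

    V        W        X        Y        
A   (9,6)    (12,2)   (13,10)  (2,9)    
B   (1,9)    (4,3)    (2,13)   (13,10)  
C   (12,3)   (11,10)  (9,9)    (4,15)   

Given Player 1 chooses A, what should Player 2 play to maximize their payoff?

X

With Player 1 fixed at A, Player 2's payoffs are: V → 6, W → 2, X → 10, Y → 9.
The maximum is 10, achieved by X.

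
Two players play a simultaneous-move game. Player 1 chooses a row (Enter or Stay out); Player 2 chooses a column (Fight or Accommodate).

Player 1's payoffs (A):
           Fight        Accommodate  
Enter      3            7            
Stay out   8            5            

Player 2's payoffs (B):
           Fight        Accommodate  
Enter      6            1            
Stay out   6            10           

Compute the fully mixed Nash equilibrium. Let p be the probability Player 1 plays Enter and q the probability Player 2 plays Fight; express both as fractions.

p = 4/9, q = 2/7

In a mixed NE each player is indifferent between their pure strategies, so the opponent's mix sets the indifference.
Player 2 indifferent between Fight and Accommodate: p·6 + (1−p)·6 = p·1 + (1−p)·10 ⟹ 6 + 0p = 10 + (-9)p ⟹ p = 4/9.
Player 1 indifferent between Enter and Stay out: q·3 + (1−q)·7 = q·8 + (1−q)·5 ⟹ 7 + (-4)q = 5 + 3q ⟹ q = 2/7.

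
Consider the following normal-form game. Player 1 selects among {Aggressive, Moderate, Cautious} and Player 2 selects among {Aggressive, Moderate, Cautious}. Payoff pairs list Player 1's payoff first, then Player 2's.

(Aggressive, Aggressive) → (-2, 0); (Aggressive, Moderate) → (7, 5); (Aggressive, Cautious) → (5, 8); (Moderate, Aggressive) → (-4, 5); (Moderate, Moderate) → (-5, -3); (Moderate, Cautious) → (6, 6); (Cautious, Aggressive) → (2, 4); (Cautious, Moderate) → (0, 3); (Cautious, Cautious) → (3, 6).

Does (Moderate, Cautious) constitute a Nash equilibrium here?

Yes

Holding Player 2 at Cautious: Player 1 gets 6 from Moderate, versus 5 from Aggressive, 3 from Cautious. No profitable deviation for Player 1.
Holding Player 1 at Moderate: Player 2 gets 6 from Cautious, versus 5 from Aggressive, -3 from Moderate. No profitable deviation for Player 2 either.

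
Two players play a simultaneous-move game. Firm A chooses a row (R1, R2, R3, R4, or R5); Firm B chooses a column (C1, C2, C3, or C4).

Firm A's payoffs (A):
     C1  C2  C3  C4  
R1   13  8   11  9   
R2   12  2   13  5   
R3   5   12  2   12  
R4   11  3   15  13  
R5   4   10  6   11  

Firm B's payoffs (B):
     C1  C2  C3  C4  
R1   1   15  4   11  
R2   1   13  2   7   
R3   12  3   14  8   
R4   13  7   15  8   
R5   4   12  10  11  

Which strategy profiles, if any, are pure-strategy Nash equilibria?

Check mutual best responses: a cell is a NE iff neither player can gain by unilaterally deviating.
Firm A's best responses — vs C1: R1 (payoff 13); vs C2: R3 (payoff 12); vs C3: R4 (payoff 15); vs C4: R4 (payoff 13).
Firm B's best responses — vs R1: C2 (payoff 15); vs R2: C2 (payoff 13); vs R3: C3 (payoff 14); vs R4: C3 (payoff 15); vs R5: C2 (payoff 12).
The only mutual best response is (R4, C3); neither player gains by switching there.

(R4, C3)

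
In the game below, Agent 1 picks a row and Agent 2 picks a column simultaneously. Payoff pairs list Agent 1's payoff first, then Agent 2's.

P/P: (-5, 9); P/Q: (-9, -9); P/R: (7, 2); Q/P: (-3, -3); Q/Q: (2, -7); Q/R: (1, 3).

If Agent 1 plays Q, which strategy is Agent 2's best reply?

With Agent 1 fixed at Q, Agent 2's payoffs are: P → -3, Q → -7, R → 3.
The maximum is 3, achieved by R.

R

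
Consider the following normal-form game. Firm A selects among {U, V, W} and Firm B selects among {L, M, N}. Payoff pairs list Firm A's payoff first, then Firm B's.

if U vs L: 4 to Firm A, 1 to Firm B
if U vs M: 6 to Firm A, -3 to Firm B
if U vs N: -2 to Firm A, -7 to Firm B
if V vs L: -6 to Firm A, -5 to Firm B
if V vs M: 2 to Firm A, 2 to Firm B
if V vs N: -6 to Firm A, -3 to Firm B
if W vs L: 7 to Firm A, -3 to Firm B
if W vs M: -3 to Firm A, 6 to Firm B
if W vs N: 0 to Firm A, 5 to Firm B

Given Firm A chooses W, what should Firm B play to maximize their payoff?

With Firm A fixed at W, Firm B's payoffs are: L → -3, M → 6, N → 5.
The maximum is 6, achieved by M.

M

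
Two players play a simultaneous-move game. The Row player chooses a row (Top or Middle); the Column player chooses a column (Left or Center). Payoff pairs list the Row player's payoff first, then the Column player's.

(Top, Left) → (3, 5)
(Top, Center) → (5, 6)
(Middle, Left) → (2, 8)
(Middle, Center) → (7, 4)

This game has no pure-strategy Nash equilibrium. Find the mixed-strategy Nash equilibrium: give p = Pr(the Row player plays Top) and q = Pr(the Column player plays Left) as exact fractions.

p = 4/5, q = 2/3

In a mixed NE each player is indifferent between their pure strategies, so the opponent's mix sets the indifference.
The Column player indifferent between Left and Center: p·5 + (1−p)·8 = p·6 + (1−p)·4 ⟹ 8 + (-3)p = 4 + 2p ⟹ p = 4/5.
The Row player indifferent between Top and Middle: q·3 + (1−q)·5 = q·2 + (1−q)·7 ⟹ 5 + (-2)q = 7 + (-5)q ⟹ q = 2/3.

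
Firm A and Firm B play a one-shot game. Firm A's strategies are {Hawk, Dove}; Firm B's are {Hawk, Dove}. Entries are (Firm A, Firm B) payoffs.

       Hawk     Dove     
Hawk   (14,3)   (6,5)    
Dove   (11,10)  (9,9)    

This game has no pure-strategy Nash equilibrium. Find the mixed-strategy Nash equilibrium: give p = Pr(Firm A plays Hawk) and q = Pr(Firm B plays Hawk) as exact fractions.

p = 1/3, q = 1/2

In a mixed NE each player is indifferent between their pure strategies, so the opponent's mix sets the indifference.
Firm B indifferent between Hawk and Dove: p·3 + (1−p)·10 = p·5 + (1−p)·9 ⟹ 10 + (-7)p = 9 + (-4)p ⟹ p = 1/3.
Firm A indifferent between Hawk and Dove: q·14 + (1−q)·6 = q·11 + (1−q)·9 ⟹ 6 + 8q = 9 + 2q ⟹ q = 1/2.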